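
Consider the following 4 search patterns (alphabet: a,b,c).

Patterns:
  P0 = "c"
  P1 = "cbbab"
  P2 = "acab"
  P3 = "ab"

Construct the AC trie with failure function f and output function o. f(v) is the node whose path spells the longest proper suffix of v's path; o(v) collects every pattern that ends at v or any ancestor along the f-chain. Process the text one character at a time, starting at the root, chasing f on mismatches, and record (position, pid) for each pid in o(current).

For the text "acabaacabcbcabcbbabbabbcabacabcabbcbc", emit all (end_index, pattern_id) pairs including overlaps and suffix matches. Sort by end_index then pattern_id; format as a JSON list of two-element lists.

Build:
Trie (insert patterns):
  n0 'ε': a→6 c→1
  n1 'c': b→2  [P0 ends]
  n2 'cb': b→3
  n3 'cbb': a→4
  n4 'cbba': b→5
  n5 'cbbab': ·  [P1 ends]
  n6 'a': b→10 c→7
  n7 'ac': a→8
  n8 'aca': b→9
  n9 'acab': ·  [P2 ends]
  n10 'ab': ·  [P3 ends]

BFS fail/out derivation:
  n1('c'): parent n0 fail=0; on 'c' 0 → fail=0;  out {0}∪∅={0}
  n6('a'): parent n0 fail=0; on 'a' 0 → fail=0;  out ∅∪∅=∅
  n2('cb'): parent n1 fail=0; on 'b' 0 → fail=0;  out ∅∪∅=∅
  n7('ac'): parent n6 fail=0; on 'c' 0 → fail=1;  out ∅∪{0}={0}
  n10('ab'): parent n6 fail=0; on 'b' 0 → fail=0;  out {3}∪∅={3}
  n3('cbb'): parent n2 fail=0; on 'b' 0 → fail=0;  out ∅∪∅=∅
  n8('aca'): parent n7 fail=1; on 'a' 1→0 → fail=6;  out ∅∪∅=∅
  n4('cbba'): parent n3 fail=0; on 'a' 0 → fail=6;  out ∅∪∅=∅
  n9('acab'): parent n8 fail=6; on 'b' 6 → fail=10;  out {2}∪{3}={2,3}
  n5('cbbab'): parent n4 fail=6; on 'b' 6 → fail=10;  out {1}∪{3}={1,3}

Run:
i=0 'a': node 0→6
i=1 'c': node 6→7  ** P0@[1:1]
i=2 'a': node 7→8
i=3 'b': node 8→9  ** P2@[0:3],P3@[2:3]
i=4 'a': node 9→6 (fail-walked)
i=5 'a': node 6→6 (fail-walked)
i=6 'c': node 6→7  ** P0@[6:6]
i=7 'a': node 7→8
i=8 'b': node 8→9  ** P2@[5:8],P3@[7:8]
i=9 'c': node 9→1 (fail-walked)  ** P0@[9:9]
i=10 'b': node 1→2
i=11 'c': node 2→1 (fail-walked)  ** P0@[11:11]
i=12 'a': node 1→6 (fail-walked)
i=13 'b': node 6→10  ** P3@[12:13]
i=14 'c': node 10→1 (fail-walked)  ** P0@[14:14]
i=15 'b': node 1→2
i=16 'b': node 2→3
i=17 'a': node 3→4
i=18 'b': node 4→5  ** P1@[14:18],P3@[17:18]
i=19 'b': node 5→0 (fail-walked)
i=20 'a': node 0→6
i=21 'b': node 6→10  ** P3@[20:21]
i=22 'b': node 10→0 (fail-walked)
i=23 'c': node 0→1  ** P0@[23:23]
i=24 'a': node 1→6 (fail-walked)
i=25 'b': node 6→10  ** P3@[24:25]
i=26 'a': node 10→6 (fail-walked)
i=27 'c': node 6→7  ** P0@[27:27]
i=28 'a': node 7→8
i=29 'b': node 8→9  ** P2@[26:29],P3@[28:29]
i=30 'c': node 9→1 (fail-walked)  ** P0@[30:30]
i=31 'a': node 1→6 (fail-walked)
i=32 'b': node 6→10  ** P3@[31:32]
i=33 'b': node 10→0 (fail-walked)
i=34 'c': node 0→1  ** P0@[34:34]
i=35 'b': node 1→2
i=36 'c': node 2→1 (fail-walked)  ** P0@[36:36]

Result: [[1,0],[3,2],[3,3],[6,0],[8,2],[8,3],[9,0],[11,0],[13,3],[14,0],[18,1],[18,3],[21,3],[23,0],[25,3],[27,0],[29,2],[29,3],[30,0],[32,3],[34,0],[36,0]]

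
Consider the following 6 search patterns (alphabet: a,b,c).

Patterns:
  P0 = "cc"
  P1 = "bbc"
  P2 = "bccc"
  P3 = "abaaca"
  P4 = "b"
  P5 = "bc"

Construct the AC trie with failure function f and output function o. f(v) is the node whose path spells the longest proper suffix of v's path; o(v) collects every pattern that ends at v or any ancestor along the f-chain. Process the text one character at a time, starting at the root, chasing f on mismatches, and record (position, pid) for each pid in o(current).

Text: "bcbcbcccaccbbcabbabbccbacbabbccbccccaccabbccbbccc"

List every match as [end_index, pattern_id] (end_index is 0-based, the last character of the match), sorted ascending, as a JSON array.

Construct AC machine:
Trie (insert patterns):
  0='ε' goto a→9 b→3 c→1
  1='c' goto c→2
  2='cc' goto ·  ←P0
  3='b' goto b→4 c→6  ←P4
  4='bb' goto c→5
  5='bbc' goto ·  ←P1
  6='bc' goto c→7  ←P5
  7='bcc' goto c→8
  8='bccc' goto ·  ←P2
  9='a' goto b→10
  10='ab' goto a→11
  11='aba' goto a→12
  12='abaa' goto c→13
  13='abaac' goto a→14
  14='abaaca' goto ·  ←P3

BFS fail/out derivation:
  n1('c'): parent n0 fail=0; on 'c' 0 → fail=0;  out ∅∪∅=∅
  n3('b'): parent n0 fail=0; on 'b' 0 → fail=0;  out {4}∪∅={4}
  n9('a'): parent n0 fail=0; on 'a' 0 → fail=0;  out ∅∪∅=∅
  n2('cc'): parent n1 fail=0; on 'c' 0 → fail=1;  out {0}∪∅={0}
  n4('bb'): parent n3 fail=0; on 'b' 0 → fail=3;  out ∅∪{4}={4}
  n6('bc'): parent n3 fail=0; on 'c' 0 → fail=1;  out {5}∪∅={5}
  n10('ab'): parent n9 fail=0; on 'b' 0 → fail=3;  out ∅∪{4}={4}
  n5('bbc'): parent n4 fail=3; on 'c' 3 → fail=6;  out {1}∪{5}={1,5}
  n7('bcc'): parent n6 fail=1; on 'c' 1 → fail=2;  out ∅∪{0}={0}
  n11('aba'): parent n10 fail=3; on 'a' 3→0 → fail=9;  out ∅∪∅=∅
  n8('bccc'): parent n7 fail=2; on 'c' 2→1 → fail=2;  out {2}∪{0}={0,2}
  n12('abaa'): parent n11 fail=9; on 'a' 9→0 → fail=9;  out ∅∪∅=∅
  n13('abaac'): parent n12 fail=9; on 'c' 9→0 → fail=1;  out ∅∪∅=∅
  n14('abaaca'): parent n13 fail=1; on 'a' 1→0 → fail=9;  out {3}∪∅={3}

Run:
[0] read 'b'  n0⇒n3  emit P4@[0:0]
[1] read 'c'  n3⇒n6  emit P5@[0:1]
[2] read 'b'  n6⇒n3 (via fail)  emit P4@[2:2]
[3] read 'c'  n3⇒n6  emit P5@[2:3]
[4] read 'b'  n6⇒n3 (via fail)  emit P4@[4:4]
[5] read 'c'  n3⇒n6  emit P5@[4:5]
[6] read 'c'  n6⇒n7  emit P0@[5:6]
[7] read 'c'  n7⇒n8  emit P0@[6:7],P2@[4:7]
[8] read 'a'  n8⇒n9 (via fail)
[9] read 'c'  n9⇒n1 (via fail)
[10] read 'c'  n1⇒n2  emit P0@[9:10]
[11] read 'b'  n2⇒n3 (via fail)  emit P4@[11:11]
[12] read 'b'  n3⇒n4  emit P4@[12:12]
[13] read 'c'  n4⇒n5  emit P1@[11:13],P5@[12:13]
[14] read 'a'  n5⇒n9 (via fail)
[15] read 'b'  n9⇒n10  emit P4@[15:15]
[16] read 'b'  n10⇒n4 (via fail)  emit P4@[16:16]
[17] read 'a'  n4⇒n9 (via fail)
[18] read 'b'  n9⇒n10  emit P4@[18:18]
[19] read 'b'  n10⇒n4 (via fail)  emit P4@[19:19]
[20] read 'c'  n4⇒n5  emit P1@[18:20],P5@[19:20]
[21] read 'c'  n5⇒n7 (via fail)  emit P0@[20:21]
[22] read 'b'  n7⇒n3 (via fail)  emit P4@[22:22]
[23] read 'a'  n3⇒n9 (via fail)
[24] read 'c'  n9⇒n1 (via fail)
[25] read 'b'  n1⇒n3 (via fail)  emit P4@[25:25]
[26] read 'a'  n3⇒n9 (via fail)
[27] read 'b'  n9⇒n10  emit P4@[27:27]
[28] read 'b'  n10⇒n4 (via fail)  emit P4@[28:28]
[29] read 'c'  n4⇒n5  emit P1@[27:29],P5@[28:29]
[30] read 'c'  n5⇒n7 (via fail)  emit P0@[29:30]
[31] read 'b'  n7⇒n3 (via fail)  emit P4@[31:31]
[32] read 'c'  n3⇒n6  emit P5@[31:32]
[33] read 'c'  n6⇒n7  emit P0@[32:33]
[34] read 'c'  n7⇒n8  emit P0@[33:34],P2@[31:34]
[35] read 'c'  n8⇒n2 (via fail)  emit P0@[34:35]
[36] read 'a'  n2⇒n9 (via fail)
[37] read 'c'  n9⇒n1 (via fail)
[38] read 'c'  n1⇒n2  emit P0@[37:38]
[39] read 'a'  n2⇒n9 (via fail)
[40] read 'b'  n9⇒n10  emit P4@[40:40]
[41] read 'b'  n10⇒n4 (via fail)  emit P4@[41:41]
[42] read 'c'  n4⇒n5  emit P1@[40:42],P5@[41:42]
[43] read 'c'  n5⇒n7 (via fail)  emit P0@[42:43]
[44] read 'b'  n7⇒n3 (via fail)  emit P4@[44:44]
[45] read 'b'  n3⇒n4  emit P4@[45:45]
[46] read 'c'  n4⇒n5  emit P1@[44:46],P5@[45:46]
[47] read 'c'  n5⇒n7 (via fail)  emit P0@[46:47]
[48] read 'c'  n7⇒n8  emit P0@[47:48],P2@[45:48]

Result: [[0,4],[1,5],[2,4],[3,5],[4,4],[5,5],[6,0],[7,0],[7,2],[10,0],[11,4],[12,4],[13,1],[13,5],[15,4],[16,4],[18,4],[19,4],[20,1],[20,5],[21,0],[22,4],[25,4],[27,4],[28,4],[29,1],[29,5],[30,0],[31,4],[32,5],[33,0],[34,0],[34,2],[35,0],[38,0],[40,4],[41,4],[42,1],[42,5],[43,0],[44,4],[45,4],[46,1],[46,5],[47,0],[48,0],[48,2]]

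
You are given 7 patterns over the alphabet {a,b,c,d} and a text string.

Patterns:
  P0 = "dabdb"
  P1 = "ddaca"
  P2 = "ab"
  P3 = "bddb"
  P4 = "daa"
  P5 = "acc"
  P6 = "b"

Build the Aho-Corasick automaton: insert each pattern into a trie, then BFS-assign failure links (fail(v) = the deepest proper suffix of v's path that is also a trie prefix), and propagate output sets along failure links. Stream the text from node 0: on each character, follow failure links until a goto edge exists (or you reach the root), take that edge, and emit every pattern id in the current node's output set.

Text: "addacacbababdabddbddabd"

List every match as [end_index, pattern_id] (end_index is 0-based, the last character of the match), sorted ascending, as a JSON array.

Build:
Trie nodes:
  n0 'ε': a→10 b→12 d→1
  n1 'd': a→2 d→6
  n2 'da': a→16 b→3
  n3 'dab': d→4
  n4 'dabd': b→5
  n5 'dabdb': ·  ←P0
  n6 'dd': a→7
  n7 'dda': c→8
  n8 'ddac': a→9
  n9 'ddaca': ·  ←P1
  n10 'a': b→11 c→17
  n11 'ab': ·  ←P2
  n12 'b': d→13  ←P6
  n13 'bd': d→14
  n14 'bdd': b→15
  n15 'bddb': ·  ←P3
  n16 'daa': ·  ←P4
  n17 'ac': c→18
  n18 'acc': ·  ←P5

BFS fail/out derivation:
  fail(1) 'd': from fail(0)=0 chase 'd': 0 ⇒ 0;  out=∅∪out(0)=∅
  fail(10) 'a': from fail(0)=0 chase 'a': 0 ⇒ 0;  out=∅∪out(0)=∅
  fail(12) 'b': from fail(0)=0 chase 'b': 0 ⇒ 0;  out={6}∪out(0)={6}
  fail(2) 'da': from fail(1)=0 chase 'a': 0 ⇒ 10;  out=∅∪out(10)=∅
  fail(6) 'dd': from fail(1)=0 chase 'd': 0 ⇒ 1;  out=∅∪out(1)=∅
  fail(11) 'ab': from fail(10)=0 chase 'b': 0 ⇒ 12;  out={2}∪out(12)={2,6}
  fail(13) 'bd': from fail(12)=0 chase 'd': 0 ⇒ 1;  out=∅∪out(1)=∅
  fail(17) 'ac': from fail(10)=0 chase 'c': 0 ⇒ 0;  out=∅∪out(0)=∅
  fail(3) 'dab': from fail(2)=10 chase 'b': 10 ⇒ 11;  out=∅∪out(11)={2,6}
  fail(7) 'dda': from fail(6)=1 chase 'a': 1 ⇒ 2;  out=∅∪out(2)=∅
  fail(14) 'bdd': from fail(13)=1 chase 'd': 1 ⇒ 6;  out=∅∪out(6)=∅
  fail(16) 'daa': from fail(2)=10 chase 'a': 10→0 ⇒ 10;  out={4}∪out(10)={4}
  fail(18) 'acc': from fail(17)=0 chase 'c': 0 ⇒ 0;  out={5}∪out(0)={5}
  fail(4) 'dabd': from fail(3)=11 chase 'd': 11→12 ⇒ 13;  out=∅∪out(13)=∅
  fail(8) 'ddac': from fail(7)=2 chase 'c': 2→10 ⇒ 17;  out=∅∪out(17)=∅
  fail(15) 'bddb': from fail(14)=6 chase 'b': 6→1→0 ⇒ 12;  out={3}∪out(12)={3,6}
  fail(5) 'dabdb': from fail(4)=13 chase 'b': 13→1→0 ⇒ 12;  out={0}∪out(12)={0,6}
  fail(9) 'ddaca': from fail(8)=17 chase 'a': 17→0 ⇒ 10;  out={1}∪out(10)={1}

Run:
pos 0 'a': at 10
pos 1 'd': at 1 (fail-walked)
pos 2 'd': at 6
pos 3 'a': at 7
pos 4 'c': at 8
pos 5 'a': at 9  emit P1@[1:5]
pos 6 'c': at 17 (fail-walked)
pos 7 'b': at 12 (fail-walked)  emit P6@[7:7]
pos 8 'a': at 10 (fail-walked)
pos 9 'b': at 11  emit P2@[8:9],P6@[9:9]
pos 10 'a': at 10 (fail-walked)
pos 11 'b': at 11  emit P2@[10:11],P6@[11:11]
pos 12 'd': at 13 (fail-walked)
pos 13 'a': at 2 (fail-walked)
pos 14 'b': at 3  emit P2@[13:14],P6@[14:14]
pos 15 'd': at 4
pos 16 'd': at 14 (fail-walked)
pos 17 'b': at 15  emit P3@[14:17],P6@[17:17]
pos 18 'd': at 13 (fail-walked)
pos 19 'd': at 14
pos 20 'a': at 7 (fail-walked)
pos 21 'b': at 3 (fail-walked)  emit P2@[20:21],P6@[21:21]
pos 22 'd': at 4

Result: [[5,1],[7,6],[9,2],[9,6],[11,2],[11,6],[14,2],[14,6],[17,3],[17,6],[21,2],[21,6]]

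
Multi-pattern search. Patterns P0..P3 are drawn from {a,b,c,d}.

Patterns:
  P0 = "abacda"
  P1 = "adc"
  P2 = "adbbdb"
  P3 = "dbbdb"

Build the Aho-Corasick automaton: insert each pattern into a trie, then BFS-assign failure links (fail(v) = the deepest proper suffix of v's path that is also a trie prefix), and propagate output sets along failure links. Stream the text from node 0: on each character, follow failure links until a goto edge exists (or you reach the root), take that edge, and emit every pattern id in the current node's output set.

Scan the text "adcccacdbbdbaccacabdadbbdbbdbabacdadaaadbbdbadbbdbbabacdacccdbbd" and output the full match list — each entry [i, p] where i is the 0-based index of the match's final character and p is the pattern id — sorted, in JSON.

Build automaton:
Trie (insert patterns):
  0='ε' goto a→1 d→13
  1='a' goto b→2 d→7
  2='ab' goto a→3
  3='aba' goto c→4
  4='abac' goto d→5
  5='abacd' goto a→6
  6='abacda' goto ·  ←P0
  7='ad' goto b→9 c→8
  8='adc' goto ·  ←P1
  9='adb' goto b→10
  10='adbb' goto d→11
  11='adbbd' goto b→12
  12='adbbdb' goto ·  ←P2
  13='d' goto b→14
  14='db' goto b→15
  15='dbb' goto d→16
  16='dbbd' goto b→17
  17='dbbdb' goto ·  ←P3

Failure links (BFS by depth):
  n1('a'): parent n0 fail=0; on 'a' 0 → fail=0;  out ∅∪∅=∅
  n13('d'): parent n0 fail=0; on 'd' 0 → fail=0;  out ∅∪∅=∅
  n2('ab'): parent n1 fail=0; on 'b' 0 → fail=0;  out ∅∪∅=∅
  n7('ad'): parent n1 fail=0; on 'd' 0 → fail=13;  out ∅∪∅=∅
  n14('db'): parent n13 fail=0; on 'b' 0 → fail=0;  out ∅∪∅=∅
  n3('aba'): parent n2 fail=0; on 'a' 0 → fail=1;  out ∅∪∅=∅
  n8('adc'): parent n7 fail=13; on 'c' 13→0 → fail=0;  out {1}∪∅={1}
  n9('adb'): parent n7 fail=13; on 'b' 13 → fail=14;  out ∅∪∅=∅
  n15('dbb'): parent n14 fail=0; on 'b' 0 → fail=0;  out ∅∪∅=∅
  n4('abac'): parent n3 fail=1; on 'c' 1→0 → fail=0;  out ∅∪∅=∅
  n10('adbb'): parent n9 fail=14; on 'b' 14 → fail=15;  out ∅∪∅=∅
  n16('dbbd'): parent n15 fail=0; on 'd' 0 → fail=13;  out ∅∪∅=∅
  n5('abacd'): parent n4 fail=0; on 'd' 0 → fail=13;  out ∅∪∅=∅
  n11('adbbd'): parent n10 fail=15; on 'd' 15 → fail=16;  out ∅∪∅=∅
  n17('dbbdb'): parent n16 fail=13; on 'b' 13 → fail=14;  out {3}∪∅={3}
  n6('abacda'): parent n5 fail=13; on 'a' 13→0 → fail=1;  out {0}∪∅={0}
  n12('adbbdb'): parent n11 fail=16; on 'b' 16 → fail=17;  out {2}∪{3}={2,3}

Run:
i=0 'a': node 0→1
i=1 'd': node 1→7
i=2 'c': node 7→8  emit P1@[0:2]
i=3 'c': node 8→0 (via fail)
i=4 'c': node 0→0
i=5 'a': node 0→1
i=6 'c': node 1→0 (via fail)
i=7 'd': node 0→13
i=8 'b': node 13→14
i=9 'b': node 14→15
i=10 'd': node 15→16
i=11 'b': node 16→17  emit P3@[7:11]
i=12 'a': node 17→1 (via fail)
i=13 'c': node 1→0 (via fail)
i=14 'c': node 0→0
i=15 'a': node 0→1
i=16 'c': node 1→0 (via fail)
i=17 'a': node 0→1
i=18 'b': node 1→2
i=19 'd': node 2→13 (via fail)
i=20 'a': node 13→1 (via fail)
i=21 'd': node 1→7
i=22 'b': node 7→9
i=23 'b': node 9→10
i=24 'd': node 10→11
i=25 'b': node 11→12  emit P2@[20:25],P3@[21:25]
i=26 'b': node 12→15 (via fail)
i=27 'd': node 15→16
i=28 'b': node 16→17  emit P3@[24:28]
i=29 'a': node 17→1 (via fail)
i=30 'b': node 1→2
i=31 'a': node 2→3
i=32 'c': node 3→4
i=33 'd': node 4→5
i=34 'a': node 5→6  emit P0@[29:34]
i=35 'd': node 6→7 (via fail)
i=36 'a': node 7→1 (via fail)
i=37 'a': node 1→1 (via fail)
i=38 'a': node 1→1 (via fail)
i=39 'd': node 1→7
i=40 'b': node 7→9
i=41 'b': node 9→10
i=42 'd': node 10→11
i=43 'b': node 11→12  emit P2@[38:43],P3@[39:43]
i=44 'a': node 12→1 (via fail)
i=45 'd': node 1→7
i=46 'b': node 7→9
i=47 'b': node 9→10
i=48 'd': node 10→11
i=49 'b': node 11→12  emit P2@[44:49],P3@[45:49]
i=50 'b': node 12→15 (via fail)
i=51 'a': node 15→1 (via fail)
i=52 'b': node 1→2
i=53 'a': node 2→3
i=54 'c': node 3→4
i=55 'd': node 4→5
i=56 'a': node 5→6  emit P0@[51:56]
i=57 'c': node 6→0 (via fail)
i=58 'c': node 0→0
i=59 'c': node 0→0
i=60 'd': node 0→13
i=61 'b': node 13→14
i=62 'b': node 14→15
i=63 'd': node 15→16

Result: [[2,1],[11,3],[25,2],[25,3],[28,3],[34,0],[43,2],[43,3],[49,2],[49,3],[56,0]]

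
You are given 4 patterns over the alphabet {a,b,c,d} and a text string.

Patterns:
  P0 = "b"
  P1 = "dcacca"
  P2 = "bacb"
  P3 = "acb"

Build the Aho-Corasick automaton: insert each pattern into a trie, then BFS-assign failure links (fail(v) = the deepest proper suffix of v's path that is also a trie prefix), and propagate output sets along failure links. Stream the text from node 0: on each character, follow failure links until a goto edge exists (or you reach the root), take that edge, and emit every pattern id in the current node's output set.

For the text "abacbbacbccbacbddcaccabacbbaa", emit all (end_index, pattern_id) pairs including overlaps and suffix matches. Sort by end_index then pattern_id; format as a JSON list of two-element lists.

Build automaton:
Trie (insert patterns):
  0='ε' goto a→11 b→1 d→2
  1='b' goto a→8  [P0 ends]
  2='d' goto c→3
  3='dc' goto a→4
  4='dca' goto c→5
  5='dcac' goto c→6
  6='dcacc' goto a→7
  7='dcacca' goto ·  [P1 ends]
  8='ba' goto c→9
  9='bac' goto b→10
  10='bacb' goto ·  [P2 ends]
  11='a' goto c→12
  12='ac' goto b→13
  13='acb' goto ·  [P3 ends]

BFS fail/out derivation:
  fail(1) 'b': from fail(0)=0 chase 'b': 0 ⇒ 0;  out={0}∪out(0)={0}
  fail(2) 'd': from fail(0)=0 chase 'd': 0 ⇒ 0;  out=∅∪out(0)=∅
  fail(11) 'a': from fail(0)=0 chase 'a': 0 ⇒ 0;  out=∅∪out(0)=∅
  fail(3) 'dc': from fail(2)=0 chase 'c': 0 ⇒ 0;  out=∅∪out(0)=∅
  fail(8) 'ba': from fail(1)=0 chase 'a': 0 ⇒ 11;  out=∅∪out(11)=∅
  fail(12) 'ac': from fail(11)=0 chase 'c': 0 ⇒ 0;  out=∅∪out(0)=∅
  fail(4) 'dca': from fail(3)=0 chase 'a': 0 ⇒ 11;  out=∅∪out(11)=∅
  fail(9) 'bac': from fail(8)=11 chase 'c': 11 ⇒ 12;  out=∅∪out(12)=∅
  fail(13) 'acb': from fail(12)=0 chase 'b': 0 ⇒ 1;  out={3}∪out(1)={0,3}
  fail(5) 'dcac': from fail(4)=11 chase 'c': 11 ⇒ 12;  out=∅∪out(12)=∅
  fail(10) 'bacb': from fail(9)=12 chase 'b': 12 ⇒ 13;  out={2}∪out(13)={0,2,3}
  fail(6) 'dcacc': from fail(5)=12 chase 'c': 12→0 ⇒ 0;  out=∅∪out(0)=∅
  fail(7) 'dcacca': from fail(6)=0 chase 'a': 0 ⇒ 11;  out={1}∪out(11)={1}

Run:
pos 0 'a': at 11
pos 1 'b': at 1 (via fail)  emit P0@[1:1]
pos 2 'a': at 8
pos 3 'c': at 9
pos 4 'b': at 10  emit P0@[4:4],P2@[1:4],P3@[2:4]
pos 5 'b': at 1 (via fail)  emit P0@[5:5]
pos 6 'a': at 8
pos 7 'c': at 9
pos 8 'b': at 10  emit P0@[8:8],P2@[5:8],P3@[6:8]
pos 9 'c': at 0 (via fail)
pos 10 'c': at 0
pos 11 'b': at 1  emit P0@[11:11]
pos 12 'a': at 8
pos 13 'c': at 9
pos 14 'b': at 10  emit P0@[14:14],P2@[11:14],P3@[12:14]
pos 15 'd': at 2 (via fail)
pos 16 'd': at 2 (via fail)
pos 17 'c': at 3
pos 18 'a': at 4
pos 19 'c': at 5
pos 20 'c': at 6
pos 21 'a': at 7  emit P1@[16:21]
pos 22 'b': at 1 (via fail)  emit P0@[22:22]
pos 23 'a': at 8
pos 24 'c': at 9
pos 25 'b': at 10  emit P0@[25:25],P2@[22:25],P3@[23:25]
pos 26 'b': at 1 (via fail)  emit P0@[26:26]
pos 27 'a': at 8
pos 28 'a': at 11 (via fail)

All matches (sorted): [[1,0],[4,0],[4,2],[4,3],[5,0],[8,0],[8,2],[8,3],[11,0],[14,0],[14,2],[14,3],[21,1],[22,0],[25,0],[25,2],[25,3],[26,0]]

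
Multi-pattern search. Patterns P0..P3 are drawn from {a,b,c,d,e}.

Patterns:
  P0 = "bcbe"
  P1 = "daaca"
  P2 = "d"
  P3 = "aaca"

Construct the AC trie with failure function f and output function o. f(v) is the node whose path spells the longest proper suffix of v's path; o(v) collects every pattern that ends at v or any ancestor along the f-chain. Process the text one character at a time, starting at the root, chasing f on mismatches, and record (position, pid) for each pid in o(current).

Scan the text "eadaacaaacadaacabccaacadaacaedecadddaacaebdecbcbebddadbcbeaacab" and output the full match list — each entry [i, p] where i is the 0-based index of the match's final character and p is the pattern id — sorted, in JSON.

Build automaton:
Trie nodes:
  n0 'ε': a→10 b→1 d→5
  n1 'b': c→2
  n2 'bc': b→3
  n3 'bcb': e→4
  n4 'bcbe': ·  ←P0
  n5 'd': a→6  ←P2
  n6 'da': a→7
  n7 'daa': c→8
  n8 'daac': a→9
  n9 'daaca': ·  ←P1
  n10 'a': a→11
  n11 'aa': c→12
  n12 'aac': a→13
  n13 'aaca': ·  ←P3

Failure links (BFS by depth):
  n1('b'): parent n0 fail=0; on 'b' 0 → fail=0;  out ∅∪∅=∅
  n5('d'): parent n0 fail=0; on 'd' 0 → fail=0;  out {2}∪∅={2}
  n10('a'): parent n0 fail=0; on 'a' 0 → fail=0;  out ∅∪∅=∅
  n2('bc'): parent n1 fail=0; on 'c' 0 → fail=0;  out ∅∪∅=∅
  n6('da'): parent n5 fail=0; on 'a' 0 → fail=10;  out ∅∪∅=∅
  n11('aa'): parent n10 fail=0; on 'a' 0 → fail=10;  out ∅∪∅=∅
  n3('bcb'): parent n2 fail=0; on 'b' 0 → fail=1;  out ∅∪∅=∅
  n7('daa'): parent n6 fail=10; on 'a' 10 → fail=11;  out ∅∪∅=∅
  n12('aac'): parent n11 fail=10; on 'c' 10→0 → fail=0;  out ∅∪∅=∅
  n4('bcbe'): parent n3 fail=1; on 'e' 1→0 → fail=0;  out {0}∪∅={0}
  n8('daac'): parent n7 fail=11; on 'c' 11 → fail=12;  out ∅∪∅=∅
  n13('aaca'): parent n12 fail=0; on 'a' 0 → fail=10;  out {3}∪∅={3}
  n9('daaca'): parent n8 fail=12; on 'a' 12 → fail=13;  out {1}∪{3}={1,3}

Text stream:
pos 0 'e': at 0
pos 1 'a': at 10
pos 2 'd': at 5 (fail-walked)  emit P2@[2:2]
pos 3 'a': at 6
pos 4 'a': at 7
pos 5 'c': at 8
pos 6 'a': at 9  emit P1@[2:6],P3@[3:6]
pos 7 'a': at 11 (fail-walked)
pos 8 'a': at 11 (fail-walked)
pos 9 'c': at 12
pos 10 'a': at 13  emit P3@[7:10]
pos 11 'd': at 5 (fail-walked)  emit P2@[11:11]
pos 12 'a': at 6
pos 13 'a': at 7
pos 14 'c': at 8
pos 15 'a': at 9  emit P1@[11:15],P3@[12:15]
pos 16 'b': at 1 (fail-walked)
pos 17 'c': at 2
pos 18 'c': at 0 (fail-walked)
pos 19 'a': at 10
pos 20 'a': at 11
pos 21 'c': at 12
pos 22 'a': at 13  emit P3@[19:22]
pos 23 'd': at 5 (fail-walked)  emit P2@[23:23]
pos 24 'a': at 6
pos 25 'a': at 7
pos 26 'c': at 8
pos 27 'a': at 9  emit P1@[23:27],P3@[24:27]
pos 28 'e': at 0 (fail-walked)
pos 29 'd': at 5  emit P2@[29:29]
pos 30 'e': at 0 (fail-walked)
pos 31 'c': at 0
pos 32 'a': at 10
pos 33 'd': at 5 (fail-walked)  emit P2@[33:33]
pos 34 'd': at 5 (fail-walked)  emit P2@[34:34]
pos 35 'd': at 5 (fail-walked)  emit P2@[35:35]
pos 36 'a': at 6
pos 37 'a': at 7
pos 38 'c': at 8
pos 39 'a': at 9  emit P1@[35:39],P3@[36:39]
pos 40 'e': at 0 (fail-walked)
pos 41 'b': at 1
pos 42 'd': at 5 (fail-walked)  emit P2@[42:42]
pos 43 'e': at 0 (fail-walked)
pos 44 'c': at 0
pos 45 'b': at 1
pos 46 'c': at 2
pos 47 'b': at 3
pos 48 'e': at 4  emit P0@[45:48]
pos 49 'b': at 1 (fail-walked)
pos 50 'd': at 5 (fail-walked)  emit P2@[50:50]
pos 51 'd': at 5 (fail-walked)  emit P2@[51:51]
pos 52 'a': at 6
pos 53 'd': at 5 (fail-walked)  emit P2@[53:53]
pos 54 'b': at 1 (fail-walked)
pos 55 'c': at 2
pos 56 'b': at 3
pos 57 'e': at 4  emit P0@[54:57]
pos 58 'a': at 10 (fail-walked)
pos 59 'a': at 11
pos 60 'c': at 12
pos 61 'a': at 13  emit P3@[58:61]
pos 62 'b': at 1 (fail-walked)

Matches: [[2,2],[6,1],[6,3],[10,3],[11,2],[15,1],[15,3],[22,3],[23,2],[27,1],[27,3],[29,2],[33,2],[34,2],[35,2],[39,1],[39,3],[42,2],[48,0],[50,2],[51,2],[53,2],[57,0],[61,3]]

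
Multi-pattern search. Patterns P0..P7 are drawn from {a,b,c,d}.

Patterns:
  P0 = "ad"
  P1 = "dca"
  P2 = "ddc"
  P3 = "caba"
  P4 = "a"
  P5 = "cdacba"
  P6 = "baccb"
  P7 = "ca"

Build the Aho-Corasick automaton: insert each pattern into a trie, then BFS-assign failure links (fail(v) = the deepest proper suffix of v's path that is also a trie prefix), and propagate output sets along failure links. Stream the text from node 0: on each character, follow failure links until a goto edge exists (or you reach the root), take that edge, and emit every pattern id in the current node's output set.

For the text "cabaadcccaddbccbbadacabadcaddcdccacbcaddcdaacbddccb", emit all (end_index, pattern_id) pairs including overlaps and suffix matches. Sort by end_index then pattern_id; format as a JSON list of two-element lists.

Build automaton:
Trie nodes:
  0='ε' goto a→1 b→17 c→8 d→3
  1='a' goto d→2  [P4 ends]
  2='ad' goto ·  [P0 ends]
  3='d' goto c→4 d→6
  4='dc' goto a→5
  5='dca' goto ·  [P1 ends]
  6='dd' goto c→7
  7='ddc' goto ·  [P2 ends]
  8='c' goto a→9 d→12
  9='ca' goto b→10  [P7 ends]
  10='cab' goto a→11
  11='caba' goto ·  [P3 ends]
  12='cd' goto a→13
  13='cda' goto c→14
  14='cdac' goto b→15
  15='cdacb' goto a→16
  16='cdacba' goto ·  [P5 ends]
  17='b' goto a→18
  18='ba' goto c→19
  19='bac' goto c→20
  20='bacc' goto b→21
  21='baccb' goto ·  [P6 ends]

Failure links (BFS by depth):
  fail(1) 'a': from fail(0)=0 chase 'a': 0 ⇒ 0;  out={4}∪out(0)={4}
  fail(3) 'd': from fail(0)=0 chase 'd': 0 ⇒ 0;  out=∅∪out(0)=∅
  fail(8) 'c': from fail(0)=0 chase 'c': 0 ⇒ 0;  out=∅∪out(0)=∅
  fail(17) 'b': from fail(0)=0 chase 'b': 0 ⇒ 0;  out=∅∪out(0)=∅
  fail(2) 'ad': from fail(1)=0 chase 'd': 0 ⇒ 3;  out={0}∪out(3)={0}
  fail(4) 'dc': from fail(3)=0 chase 'c': 0 ⇒ 8;  out=∅∪out(8)=∅
  fail(6) 'dd': from fail(3)=0 chase 'd': 0 ⇒ 3;  out=∅∪out(3)=∅
  fail(9) 'ca': from fail(8)=0 chase 'a': 0 ⇒ 1;  out={7}∪out(1)={4,7}
  fail(12) 'cd': from fail(8)=0 chase 'd': 0 ⇒ 3;  out=∅∪out(3)=∅
  fail(18) 'ba': from fail(17)=0 chase 'a': 0 ⇒ 1;  out=∅∪out(1)={4}
  fail(5) 'dca': from fail(4)=8 chase 'a': 8 ⇒ 9;  out={1}∪out(9)={1,4,7}
  fail(7) 'ddc': from fail(6)=3 chase 'c': 3 ⇒ 4;  out={2}∪out(4)={2}
  fail(10) 'cab': from fail(9)=1 chase 'b': 1→0 ⇒ 17;  out=∅∪out(17)=∅
  fail(13) 'cda': from fail(12)=3 chase 'a': 3→0 ⇒ 1;  out=∅∪out(1)={4}
  fail(19) 'bac': from fail(18)=1 chase 'c': 1→0 ⇒ 8;  out=∅∪out(8)=∅
  fail(11) 'caba': from fail(10)=17 chase 'a': 17 ⇒ 18;  out={3}∪out(18)={3,4}
  fail(14) 'cdac': from fail(13)=1 chase 'c': 1→0 ⇒ 8;  out=∅∪out(8)=∅
  fail(20) 'bacc': from fail(19)=8 chase 'c': 8→0 ⇒ 8;  out=∅∪out(8)=∅
  fail(15) 'cdacb': from fail(14)=8 chase 'b': 8→0 ⇒ 17;  out=∅∪out(17)=∅
  fail(21) 'baccb': from fail(20)=8 chase 'b': 8→0 ⇒ 17;  out={6}∪out(17)={6}
  fail(16) 'cdacba': from fail(15)=17 chase 'a': 17 ⇒ 18;  out={5}∪out(18)={4,5}

Text stream:
i=0 'c': node 0→8
i=1 'a': node 8→9  emit P4@[1:1],P7@[0:1]
i=2 'b': node 9→10
i=3 'a': node 10→11  emit P3@[0:3],P4@[3:3]
i=4 'a': node 11→1 (fail-walked)  emit P4@[4:4]
i=5 'd': node 1→2  emit P0@[4:5]
i=6 'c': node 2→4 (fail-walked)
i=7 'c': node 4→8 (fail-walked)
i=8 'c': node 8→8 (fail-walked)
i=9 'a': node 8→9  emit P4@[9:9],P7@[8:9]
i=10 'd': node 9→2 (fail-walked)  emit P0@[9:10]
i=11 'd': node 2→6 (fail-walked)
i=12 'b': node 6→17 (fail-walked)
i=13 'c': node 17→8 (fail-walked)
i=14 'c': node 8→8 (fail-walked)
i=15 'b': node 8→17 (fail-walked)
i=16 'b': node 17→17 (fail-walked)
i=17 'a': node 17→18  emit P4@[17:17]
i=18 'd': node 18→2 (fail-walked)  emit P0@[17:18]
i=19 'a': node 2→1 (fail-walked)  emit P4@[19:19]
i=20 'c': node 1→8 (fail-walked)
i=21 'a': node 8→9  emit P4@[21:21],P7@[20:21]
i=22 'b': node 9→10
i=23 'a': node 10→11  emit P3@[20:23],P4@[23:23]
i=24 'd': node 11→2 (fail-walked)  emit P0@[23:24]
i=25 'c': node 2→4 (fail-walked)
i=26 'a': node 4→5  emit P1@[24:26],P4@[26:26],P7@[25:26]
i=27 'd': node 5→2 (fail-walked)  emit P0@[26:27]
i=28 'd': node 2→6 (fail-walked)
i=29 'c': node 6→7  emit P2@[27:29]
i=30 'd': node 7→12 (fail-walked)
i=31 'c': node 12→4 (fail-walked)
i=32 'c': node 4→8 (fail-walked)
i=33 'a': node 8→9  emit P4@[33:33],P7@[32:33]
i=34 'c': node 9→8 (fail-walked)
i=35 'b': node 8→17 (fail-walked)
i=36 'c': node 17→8 (fail-walked)
i=37 'a': node 8→9  emit P4@[37:37],P7@[36:37]
i=38 'd': node 9→2 (fail-walked)  emit P0@[37:38]
i=39 'd': node 2→6 (fail-walked)
i=40 'c': node 6→7  emit P2@[38:40]
i=41 'd': node 7→12 (fail-walked)
i=42 'a': node 12→13  emit P4@[42:42]
i=43 'a': node 13→1 (fail-walked)  emit P4@[43:43]
i=44 'c': node 1→8 (fail-walked)
i=45 'b': node 8→17 (fail-walked)
i=46 'd': node 17→3 (fail-walked)
i=47 'd': node 3→6
i=48 'c': node 6→7  emit P2@[46:48]
i=49 'c': node 7→8 (fail-walked)
i=50 'b': node 8→17 (fail-walked)

Result: [[1,4],[1,7],[3,3],[3,4],[4,4],[5,0],[9,4],[9,7],[10,0],[17,4],[18,0],[19,4],[21,4],[21,7],[23,3],[23,4],[24,0],[26,1],[26,4],[26,7],[27,0],[29,2],[33,4],[33,7],[37,4],[37,7],[38,0],[40,2],[42,4],[43,4],[48,2]]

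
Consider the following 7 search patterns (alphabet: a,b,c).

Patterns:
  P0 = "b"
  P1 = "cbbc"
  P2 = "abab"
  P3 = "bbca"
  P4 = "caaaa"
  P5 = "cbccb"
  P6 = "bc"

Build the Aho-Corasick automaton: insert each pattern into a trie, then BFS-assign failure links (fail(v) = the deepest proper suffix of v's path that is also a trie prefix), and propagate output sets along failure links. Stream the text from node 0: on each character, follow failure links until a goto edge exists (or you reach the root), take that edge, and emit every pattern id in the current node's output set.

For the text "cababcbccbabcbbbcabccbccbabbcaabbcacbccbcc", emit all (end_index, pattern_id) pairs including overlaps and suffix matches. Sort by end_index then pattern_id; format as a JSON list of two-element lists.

Build automaton:
Trie (insert patterns):
  n0 'ε': a→6 b→1 c→2
  n1 'b': b→10 c→20  [P0 ends]
  n2 'c': a→13 b→3
  n3 'cb': b→4 c→17
  n4 'cbb': c→5
  n5 'cbbc': ·  [P1 ends]
  n6 'a': b→7
  n7 'ab': a→8
  n8 'aba': b→9
  n9 'abab': ·  [P2 ends]
  n10 'bb': c→11
  n11 'bbc': a→12
  n12 'bbca': ·  [P3 ends]
  n13 'ca': a→14
  n14 'caa': a→15
  n15 'caaa': a→16
  n16 'caaaa': ·  [P4 ends]
  n17 'cbc': c→18
  n18 'cbcc': b→19
  n19 'cbccb': ·  [P5 ends]
  n20 'bc': ·  [P6 ends]

Failure links (BFS by depth):
  fail(1) 'b': from fail(0)=0 chase 'b': 0 ⇒ 0;  out={0}∪out(0)={0}
  fail(2) 'c': from fail(0)=0 chase 'c': 0 ⇒ 0;  out=∅∪out(0)=∅
  fail(6) 'a': from fail(0)=0 chase 'a': 0 ⇒ 0;  out=∅∪out(0)=∅
  fail(3) 'cb': from fail(2)=0 chase 'b': 0 ⇒ 1;  out=∅∪out(1)={0}
  fail(7) 'ab': from fail(6)=0 chase 'b': 0 ⇒ 1;  out=∅∪out(1)={0}
  fail(10) 'bb': from fail(1)=0 chase 'b': 0 ⇒ 1;  out=∅∪out(1)={0}
  fail(13) 'ca': from fail(2)=0 chase 'a': 0 ⇒ 6;  out=∅∪out(6)=∅
  fail(20) 'bc': from fail(1)=0 chase 'c': 0 ⇒ 2;  out={6}∪out(2)={6}
  fail(4) 'cbb': from fail(3)=1 chase 'b': 1 ⇒ 10;  out=∅∪out(10)={0}
  fail(8) 'aba': from fail(7)=1 chase 'a': 1→0 ⇒ 6;  out=∅∪out(6)=∅
  fail(11) 'bbc': from fail(10)=1 chase 'c': 1 ⇒ 20;  out=∅∪out(20)={6}
  fail(14) 'caa': from fail(13)=6 chase 'a': 6→0 ⇒ 6;  out=∅∪out(6)=∅
  fail(17) 'cbc': from fail(3)=1 chase 'c': 1 ⇒ 20;  out=∅∪out(20)={6}
  fail(5) 'cbbc': from fail(4)=10 chase 'c': 10 ⇒ 11;  out={1}∪out(11)={1,6}
  fail(9) 'abab': from fail(8)=6 chase 'b': 6 ⇒ 7;  out={2}∪out(7)={0,2}
  fail(12) 'bbca': from fail(11)=20 chase 'a': 20→2 ⇒ 13;  out={3}∪out(13)={3}
  fail(15) 'caaa': from fail(14)=6 chase 'a': 6→0 ⇒ 6;  out=∅∪out(6)=∅
  fail(18) 'cbcc': from fail(17)=20 chase 'c': 20→2→0 ⇒ 2;  out=∅∪out(2)=∅
  fail(16) 'caaaa': from fail(15)=6 chase 'a': 6→0 ⇒ 6;  out={4}∪out(6)={4}
  fail(19) 'cbccb': from fail(18)=2 chase 'b': 2 ⇒ 3;  out={5}∪out(3)={0,5}

Scan:
pos 0 'c': at 2
pos 1 'a': at 13
pos 2 'b': at 7 (fail-walked)  ** P0@[2:2]
pos 3 'a': at 8
pos 4 'b': at 9  ** P0@[4:4],P2@[1:4]
pos 5 'c': at 20 (fail-walked)  ** P6@[4:5]
pos 6 'b': at 3 (fail-walked)  ** P0@[6:6]
pos 7 'c': at 17  ** P6@[6:7]
pos 8 'c': at 18
pos 9 'b': at 19  ** P0@[9:9],P5@[5:9]
pos 10 'a': at 6 (fail-walked)
pos 11 'b': at 7  ** P0@[11:11]
pos 12 'c': at 20 (fail-walked)  ** P6@[11:12]
pos 13 'b': at 3 (fail-walked)  ** P0@[13:13]
pos 14 'b': at 4  ** P0@[14:14]
pos 15 'b': at 10 (fail-walked)  ** P0@[15:15]
pos 16 'c': at 11  ** P6@[15:16]
pos 17 'a': at 12  ** P3@[14:17]
pos 18 'b': at 7 (fail-walked)  ** P0@[18:18]
pos 19 'c': at 20 (fail-walked)  ** P6@[18:19]
pos 20 'c': at 2 (fail-walked)
pos 21 'b': at 3  ** P0@[21:21]
pos 22 'c': at 17  ** P6@[21:22]
pos 23 'c': at 18
pos 24 'b': at 19  ** P0@[24:24],P5@[20:24]
pos 25 'a': at 6 (fail-walked)
pos 26 'b': at 7  ** P0@[26:26]
pos 27 'b': at 10 (fail-walked)  ** P0@[27:27]
pos 28 'c': at 11  ** P6@[27:28]
pos 29 'a': at 12  ** P3@[26:29]
pos 30 'a': at 14 (fail-walked)
pos 31 'b': at 7 (fail-walked)  ** P0@[31:31]
pos 32 'b': at 10 (fail-walked)  ** P0@[32:32]
pos 33 'c': at 11  ** P6@[32:33]
pos 34 'a': at 12  ** P3@[31:34]
pos 35 'c': at 2 (fail-walked)
pos 36 'b': at 3  ** P0@[36:36]
pos 37 'c': at 17  ** P6@[36:37]
pos 38 'c': at 18
pos 39 'b': at 19  ** P0@[39:39],P5@[35:39]
pos 40 'c': at 17 (fail-walked)  ** P6@[39:40]
pos 41 'c': at 18

Result: [[2,0],[4,0],[4,2],[5,6],[6,0],[7,6],[9,0],[9,5],[11,0],[12,6],[13,0],[14,0],[15,0],[16,6],[17,3],[18,0],[19,6],[21,0],[22,6],[24,0],[24,5],[26,0],[27,0],[28,6],[29,3],[31,0],[32,0],[33,6],[34,3],[36,0],[37,6],[39,0],[39,5],[40,6]]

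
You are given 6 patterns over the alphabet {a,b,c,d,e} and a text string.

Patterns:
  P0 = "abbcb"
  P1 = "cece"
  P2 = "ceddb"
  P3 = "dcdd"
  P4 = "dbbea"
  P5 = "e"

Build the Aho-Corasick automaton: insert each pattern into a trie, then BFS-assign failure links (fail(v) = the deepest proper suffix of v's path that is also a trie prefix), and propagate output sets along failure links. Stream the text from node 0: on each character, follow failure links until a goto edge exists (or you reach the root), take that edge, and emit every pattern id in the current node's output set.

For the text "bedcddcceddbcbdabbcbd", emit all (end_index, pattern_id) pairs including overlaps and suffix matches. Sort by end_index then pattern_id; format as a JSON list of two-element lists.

Build:
Trie (insert patterns):
  0='ε' goto a→1 c→6 d→13 e→21
  1='a' goto b→2
  2='ab' goto b→3
  3='abb' goto c→4
  4='abbc' goto b→5
  5='abbcb' goto ·  [P0 ends]
  6='c' goto e→7
  7='ce' goto c→8 d→10
  8='cec' goto e→9
  9='cece' goto ·  [P1 ends]
  10='ced' goto d→11
  11='cedd' goto b→12
  12='ceddb' goto ·  [P2 ends]
  13='d' goto b→17 c→14
  14='dc' goto d→15
  15='dcd' goto d→16
  16='dcdd' goto ·  [P3 ends]
  17='db' goto b→18
  18='dbb' goto e→19
  19='dbbe' goto a→20
  20='dbbea' goto ·  [P4 ends]
  21='e' goto ·  [P5 ends]

Failure links (BFS by depth):
  fail(1) 'a': from fail(0)=0 chase 'a': 0 ⇒ 0;  out=∅∪out(0)=∅
  fail(6) 'c': from fail(0)=0 chase 'c': 0 ⇒ 0;  out=∅∪out(0)=∅
  fail(13) 'd': from fail(0)=0 chase 'd': 0 ⇒ 0;  out=∅∪out(0)=∅
  fail(21) 'e': from fail(0)=0 chase 'e': 0 ⇒ 0;  out={5}∪out(0)={5}
  fail(2) 'ab': from fail(1)=0 chase 'b': 0 ⇒ 0;  out=∅∪out(0)=∅
  fail(7) 'ce': from fail(6)=0 chase 'e': 0 ⇒ 21;  out=∅∪out(21)={5}
  fail(14) 'dc': from fail(13)=0 chase 'c': 0 ⇒ 6;  out=∅∪out(6)=∅
  fail(17) 'db': from fail(13)=0 chase 'b': 0 ⇒ 0;  out=∅∪out(0)=∅
  fail(3) 'abb': from fail(2)=0 chase 'b': 0 ⇒ 0;  out=∅∪out(0)=∅
  fail(8) 'cec': from fail(7)=21 chase 'c': 21→0 ⇒ 6;  out=∅∪out(6)=∅
  fail(10) 'ced': from fail(7)=21 chase 'd': 21→0 ⇒ 13;  out=∅∪out(13)=∅
  fail(15) 'dcd': from fail(14)=6 chase 'd': 6→0 ⇒ 13;  out=∅∪out(13)=∅
  fail(18) 'dbb': from fail(17)=0 chase 'b': 0 ⇒ 0;  out=∅∪out(0)=∅
  fail(4) 'abbc': from fail(3)=0 chase 'c': 0 ⇒ 6;  out=∅∪out(6)=∅
  fail(9) 'cece': from fail(8)=6 chase 'e': 6 ⇒ 7;  out={1}∪out(7)={1,5}
  fail(11) 'cedd': from fail(10)=13 chase 'd': 13→0 ⇒ 13;  out=∅∪out(13)=∅
  fail(16) 'dcdd': from fail(15)=13 chase 'd': 13→0 ⇒ 13;  out={3}∪out(13)={3}
  fail(19) 'dbbe': from fail(18)=0 chase 'e': 0 ⇒ 21;  out=∅∪out(21)={5}
  fail(5) 'abbcb': from fail(4)=6 chase 'b': 6→0 ⇒ 0;  out={0}∪out(0)={0}
  fail(12) 'ceddb': from fail(11)=13 chase 'b': 13 ⇒ 17;  out={2}∪out(17)={2}
  fail(20) 'dbbea': from fail(19)=21 chase 'a': 21→0 ⇒ 1;  out={4}∪out(1)={4}

Scan:
pos 0 'b': at 0
pos 1 'e': at 21  ** P5@[1:1]
pos 2 'd': at 13 ·f
pos 3 'c': at 14
pos 4 'd': at 15
pos 5 'd': at 16  ** P3@[2:5]
pos 6 'c': at 14 ·f
pos 7 'c': at 6 ·f
pos 8 'e': at 7  ** P5@[8:8]
pos 9 'd': at 10
pos 10 'd': at 11
pos 11 'b': at 12  ** P2@[7:11]
pos 12 'c': at 6 ·f
pos 13 'b': at 0 ·f
pos 14 'd': at 13
pos 15 'a': at 1 ·f
pos 16 'b': at 2
pos 17 'b': at 3
pos 18 'c': at 4
pos 19 'b': at 5  ** P0@[15:19]
pos 20 'd': at 13 ·f

All matches (sorted): [[1,5],[5,3],[8,5],[11,2],[19,0]]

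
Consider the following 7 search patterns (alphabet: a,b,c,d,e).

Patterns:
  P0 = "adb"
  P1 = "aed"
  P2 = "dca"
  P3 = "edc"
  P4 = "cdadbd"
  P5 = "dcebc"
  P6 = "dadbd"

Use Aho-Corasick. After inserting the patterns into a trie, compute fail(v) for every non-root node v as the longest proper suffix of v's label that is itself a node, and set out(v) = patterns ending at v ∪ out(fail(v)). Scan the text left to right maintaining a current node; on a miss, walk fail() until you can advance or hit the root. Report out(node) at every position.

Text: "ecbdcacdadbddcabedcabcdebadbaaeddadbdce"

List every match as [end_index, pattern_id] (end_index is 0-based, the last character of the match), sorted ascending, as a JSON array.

Build automaton:
Trie nodes:
  0='ε' goto a→1 c→12 d→6 e→9
  1='a' goto d→2 e→4
  2='ad' goto b→3
  3='adb' goto ·  [P0 ends]
  4='ae' goto d→5
  5='aed' goto ·  [P1 ends]
  6='d' goto a→21 c→7
  7='dc' goto a→8 e→18
  8='dca' goto ·  [P2 ends]
  9='e' goto d→10
  10='ed' goto c→11
  11='edc' goto ·  [P3 ends]
  12='c' goto d→13
  13='cd' goto a→14
  14='cda' goto d→15
  15='cdad' goto b→16
  16='cdadb' goto d→17
  17='cdadbd' goto ·  [P4 ends]
  18='dce' goto b→19
  19='dceb' goto c→20
  20='dcebc' goto ·  [P5 ends]
  21='da' goto d→22
  22='dad' goto b→23
  23='dadb' goto d→24
  24='dadbd' goto ·  [P6 ends]

Failure links (BFS by depth):
  fail(1) 'a': from fail(0)=0 chase 'a': 0 ⇒ 0;  out=∅∪out(0)=∅
  fail(6) 'd': from fail(0)=0 chase 'd': 0 ⇒ 0;  out=∅∪out(0)=∅
  fail(9) 'e': from fail(0)=0 chase 'e': 0 ⇒ 0;  out=∅∪out(0)=∅
  fail(12) 'c': from fail(0)=0 chase 'c': 0 ⇒ 0;  out=∅∪out(0)=∅
  fail(2) 'ad': from fail(1)=0 chase 'd': 0 ⇒ 6;  out=∅∪out(6)=∅
  fail(4) 'ae': from fail(1)=0 chase 'e': 0 ⇒ 9;  out=∅∪out(9)=∅
  fail(7) 'dc': from fail(6)=0 chase 'c': 0 ⇒ 12;  out=∅∪out(12)=∅
  fail(10) 'ed': from fail(9)=0 chase 'd': 0 ⇒ 6;  out=∅∪out(6)=∅
  fail(13) 'cd': from fail(12)=0 chase 'd': 0 ⇒ 6;  out=∅∪out(6)=∅
  fail(21) 'da': from fail(6)=0 chase 'a': 0 ⇒ 1;  out=∅∪out(1)=∅
  fail(3) 'adb': from fail(2)=6 chase 'b': 6→0 ⇒ 0;  out={0}∪out(0)={0}
  fail(5) 'aed': from fail(4)=9 chase 'd': 9 ⇒ 10;  out={1}∪out(10)={1}
  fail(8) 'dca': from fail(7)=12 chase 'a': 12→0 ⇒ 1;  out={2}∪out(1)={2}
  fail(11) 'edc': from fail(10)=6 chase 'c': 6 ⇒ 7;  out={3}∪out(7)={3}
  fail(14) 'cda': from fail(13)=6 chase 'a': 6 ⇒ 21;  out=∅∪out(21)=∅
  fail(18) 'dce': from fail(7)=12 chase 'e': 12→0 ⇒ 9;  out=∅∪out(9)=∅
  fail(22) 'dad': from fail(21)=1 chase 'd': 1 ⇒ 2;  out=∅∪out(2)=∅
  fail(15) 'cdad': from fail(14)=21 chase 'd': 21 ⇒ 22;  out=∅∪out(22)=∅
  fail(19) 'dceb': from fail(18)=9 chase 'b': 9→0 ⇒ 0;  out=∅∪out(0)=∅
  fail(23) 'dadb': from fail(22)=2 chase 'b': 2 ⇒ 3;  out=∅∪out(3)={0}
  fail(16) 'cdadb': from fail(15)=22 chase 'b': 22 ⇒ 23;  out=∅∪out(23)={0}
  fail(20) 'dcebc': from fail(19)=0 chase 'c': 0 ⇒ 12;  out={5}∪out(12)={5}
  fail(24) 'dadbd': from fail(23)=3 chase 'd': 3→0 ⇒ 6;  out={6}∪out(6)={6}
  fail(17) 'cdadbd': from fail(16)=23 chase 'd': 23 ⇒ 24;  out={4}∪out(24)={4,6}

Text stream:
i=0 'e': node 0→9
i=1 'c': node 9→12 ·f
i=2 'b': node 12→0 ·f
i=3 'd': node 0→6
i=4 'c': node 6→7
i=5 'a': node 7→8  → match P2@[3:5]
i=6 'c': node 8→12 ·f
i=7 'd': node 12→13
i=8 'a': node 13→14
i=9 'd': node 14→15
i=10 'b': node 15→16  → match P0@[8:10]
i=11 'd': node 16→17  → match P4@[6:11],P6@[7:11]
i=12 'd': node 17→6 ·f
i=13 'c': node 6→7
i=14 'a': node 7→8  → match P2@[12:14]
i=15 'b': node 8→0 ·f
i=16 'e': node 0→9
i=17 'd': node 9→10
i=18 'c': node 10→11  → match P3@[16:18]
i=19 'a': node 11→8 ·f  → match P2@[17:19]
i=20 'b': node 8→0 ·f
i=21 'c': node 0→12
i=22 'd': node 12→13
i=23 'e': node 13→9 ·f
i=24 'b': node 9→0 ·f
i=25 'a': node 0→1
i=26 'd': node 1→2
i=27 'b': node 2→3  → match P0@[25:27]
i=28 'a': node 3→1 ·f
i=29 'a': node 1→1 ·f
i=30 'e': node 1→4
i=31 'd': node 4→5  → match P1@[29:31]
i=32 'd': node 5→6 ·f
i=33 'a': node 6→21
i=34 'd': node 21→22
i=35 'b': node 22→23  → match P0@[33:35]
i=36 'd': node 23→24  → match P6@[32:36]
i=37 'c': node 24→7 ·f
i=38 'e': node 7→18

Result: [[5,2],[10,0],[11,4],[11,6],[14,2],[18,3],[19,2],[27,0],[31,1],[35,0],[36,6]]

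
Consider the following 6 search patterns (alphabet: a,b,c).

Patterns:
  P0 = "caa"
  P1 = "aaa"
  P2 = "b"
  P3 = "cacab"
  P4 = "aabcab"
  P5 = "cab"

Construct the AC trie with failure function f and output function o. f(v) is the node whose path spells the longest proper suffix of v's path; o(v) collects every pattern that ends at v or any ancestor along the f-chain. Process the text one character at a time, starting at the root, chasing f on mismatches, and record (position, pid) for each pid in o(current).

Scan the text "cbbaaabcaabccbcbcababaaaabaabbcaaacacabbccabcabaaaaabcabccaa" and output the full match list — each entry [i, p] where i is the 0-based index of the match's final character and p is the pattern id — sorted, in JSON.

Build automaton:
Trie (insert patterns):
  n0 'ε': a→4 b→7 c→1
  n1 'c': a→2
  n2 'ca': a→3 b→15 c→8
  n3 'caa': ·  [P0 ends]
  n4 'a': a→5
  n5 'aa': a→6 b→11
  n6 'aaa': ·  [P1 ends]
  n7 'b': ·  [P2 ends]
  n8 'cac': a→9
  n9 'caca': b→10
  n10 'cacab': ·  [P3 ends]
  n11 'aab': c→12
  n12 'aabc': a→13
  n13 'aabca': b→14
  n14 'aabcab': ·  [P4 ends]
  n15 'cab': ·  [P5 ends]

BFS fail/out derivation:
  fail(1) 'c': from fail(0)=0 chase 'c': 0 ⇒ 0;  out=∅∪out(0)=∅
  fail(4) 'a': from fail(0)=0 chase 'a': 0 ⇒ 0;  out=∅∪out(0)=∅
  fail(7) 'b': from fail(0)=0 chase 'b': 0 ⇒ 0;  out={2}∪out(0)={2}
  fail(2) 'ca': from fail(1)=0 chase 'a': 0 ⇒ 4;  out=∅∪out(4)=∅
  fail(5) 'aa': from fail(4)=0 chase 'a': 0 ⇒ 4;  out=∅∪out(4)=∅
  fail(3) 'caa': from fail(2)=4 chase 'a': 4 ⇒ 5;  out={0}∪out(5)={0}
  fail(6) 'aaa': from fail(5)=4 chase 'a': 4 ⇒ 5;  out={1}∪out(5)={1}
  fail(8) 'cac': from fail(2)=4 chase 'c': 4→0 ⇒ 1;  out=∅∪out(1)=∅
  fail(11) 'aab': from fail(5)=4 chase 'b': 4→0 ⇒ 7;  out=∅∪out(7)={2}
  fail(15) 'cab': from fail(2)=4 chase 'b': 4→0 ⇒ 7;  out={5}∪out(7)={2,5}
  fail(9) 'caca': from fail(8)=1 chase 'a': 1 ⇒ 2;  out=∅∪out(2)=∅
  fail(12) 'aabc': from fail(11)=7 chase 'c': 7→0 ⇒ 1;  out=∅∪out(1)=∅
  fail(10) 'cacab': from fail(9)=2 chase 'b': 2 ⇒ 15;  out={3}∪out(15)={2,3,5}
  fail(13) 'aabca': from fail(12)=1 chase 'a': 1 ⇒ 2;  out=∅∪out(2)=∅
  fail(14) 'aabcab': from fail(13)=2 chase 'b': 2 ⇒ 15;  out={4}∪out(15)={2,4,5}

Text stream:
i=0 'c': node 0→1
i=1 'b': node 1→7 (via fail)  ** P2@[1:1]
i=2 'b': node 7→7 (via fail)  ** P2@[2:2]
i=3 'a': node 7→4 (via fail)
i=4 'a': node 4→5
i=5 'a': node 5→6  ** P1@[3:5]
i=6 'b': node 6→11 (via fail)  ** P2@[6:6]
i=7 'c': node 11→12
i=8 'a': node 12→13
i=9 'a': node 13→3 (via fail)  ** P0@[7:9]
i=10 'b': node 3→11 (via fail)  ** P2@[10:10]
i=11 'c': node 11→12
i=12 'c': node 12→1 (via fail)
i=13 'b': node 1→7 (via fail)  ** P2@[13:13]
i=14 'c': node 7→1 (via fail)
i=15 'b': node 1→7 (via fail)  ** P2@[15:15]
i=16 'c': node 7→1 (via fail)
i=17 'a': node 1→2
i=18 'b': node 2→15  ** P2@[18:18],P5@[16:18]
i=19 'a': node 15→4 (via fail)
i=20 'b': node 4→7 (via fail)  ** P2@[20:20]
i=21 'a': node 7→4 (via fail)
i=22 'a': node 4→5
i=23 'a': node 5→6  ** P1@[21:23]
i=24 'a': node 6→6 (via fail)  ** P1@[22:24]
i=25 'b': node 6→11 (via fail)  ** P2@[25:25]
i=26 'a': node 11→4 (via fail)
i=27 'a': node 4→5
i=28 'b': node 5→11  ** P2@[28:28]
i=29 'b': node 11→7 (via fail)  ** P2@[29:29]
i=30 'c': node 7→1 (via fail)
i=31 'a': node 1→2
i=32 'a': node 2→3  ** P0@[30:32]
i=33 'a': node 3→6 (via fail)  ** P1@[31:33]
i=34 'c': node 6→1 (via fail)
i=35 'a': node 1→2
i=36 'c': node 2→8
i=37 'a': node 8→9
i=38 'b': node 9→10  ** P2@[38:38],P3@[34:38],P5@[36:38]
i=39 'b': node 10→7 (via fail)  ** P2@[39:39]
i=40 'c': node 7→1 (via fail)
i=41 'c': node 1→1 (via fail)
i=42 'a': node 1→2
i=43 'b': node 2→15  ** P2@[43:43],P5@[41:43]
i=44 'c': node 15→1 (via fail)
i=45 'a': node 1→2
i=46 'b': node 2→15  ** P2@[46:46],P5@[44:46]
i=47 'a': node 15→4 (via fail)
i=48 'a': node 4→5
i=49 'a': node 5→6  ** P1@[47:49]
i=50 'a': node 6→6 (via fail)  ** P1@[48:50]
i=51 'a': node 6→6 (via fail)  ** P1@[49:51]
i=52 'b': node 6→11 (via fail)  ** P2@[52:52]
i=53 'c': node 11→12
i=54 'a': node 12→13
i=55 'b': node 13→14  ** P2@[55:55],P4@[50:55],P5@[53:55]
i=56 'c': node 14→1 (via fail)
i=57 'c': node 1→1 (via fail)
i=58 'a': node 1→2
i=59 'a': node 2→3  ** P0@[57:59]

Result: [[1,2],[2,2],[5,1],[6,2],[9,0],[10,2],[13,2],[15,2],[18,2],[18,5],[20,2],[23,1],[24,1],[25,2],[28,2],[29,2],[32,0],[33,1],[38,2],[38,3],[38,5],[39,2],[43,2],[43,5],[46,2],[46,5],[49,1],[50,1],[51,1],[52,2],[55,2],[55,4],[55,5],[59,0]]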